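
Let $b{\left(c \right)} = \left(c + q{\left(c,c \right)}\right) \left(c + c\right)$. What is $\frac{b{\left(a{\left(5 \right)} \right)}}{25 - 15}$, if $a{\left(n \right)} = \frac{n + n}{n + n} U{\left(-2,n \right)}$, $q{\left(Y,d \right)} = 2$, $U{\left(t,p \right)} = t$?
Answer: $0$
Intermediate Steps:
$a{\left(n \right)} = -2$ ($a{\left(n \right)} = \frac{n + n}{n + n} \left(-2\right) = \frac{2 n}{2 n} \left(-2\right) = 2 n \frac{1}{2 n} \left(-2\right) = 1 \left(-2\right) = -2$)
$b{\left(c \right)} = 2 c \left(2 + c\right)$ ($b{\left(c \right)} = \left(c + 2\right) \left(c + c\right) = \left(2 + c\right) 2 c = 2 c \left(2 + c\right)$)
$\frac{b{\left(a{\left(5 \right)} \right)}}{25 - 15} = \frac{2 \left(-2\right) \left(2 - 2\right)}{25 - 15} = \frac{2 \left(-2\right) 0}{10} = \frac{1}{10} \cdot 0 = 0$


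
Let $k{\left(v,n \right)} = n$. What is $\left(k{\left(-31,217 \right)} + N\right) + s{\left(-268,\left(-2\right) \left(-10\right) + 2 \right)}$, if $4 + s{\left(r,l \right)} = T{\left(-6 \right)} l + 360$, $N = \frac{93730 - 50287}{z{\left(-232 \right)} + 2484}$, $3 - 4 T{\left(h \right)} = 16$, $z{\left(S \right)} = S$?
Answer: $\frac{1172821}{2252} \approx 520.79$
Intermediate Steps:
$T{\left(h \right)} = - \frac{13}{4}$ ($T{\left(h \right)} = \frac{3}{4} - 4 = - \frac{13}{4}$)
$N = \frac{43443}{2252}$ ($N = \frac{93730 - 50287}{-232 + 2484} = \frac{43443}{2252} \approx 19.291$)
$s{\left(r,l \right)} = 356 - \frac{13 l}{4}$ ($s{\left(r,l \right)} = -4 - \left(-360 + \frac{13 l}{4}\right) = 356 - \frac{13 l}{4}$)
$\left(k{\left(-31,217 \right)} + N\right) + s{\left(-268,\left(-2\right) \left(-10\right) + 2 \right)} = \left(217 + \frac{43443}{2252}\right) + \left(356 - \frac{13 \left(\left(-2\right) \left(-10\right) + 2\right)}{4}\right) = \frac{532127}{2252} + \left(356 - \frac{13 \left(20 + 2\right)}{4}\right) = \frac{532127}{2252} + \left(356 - \frac{143}{2}\right) = \frac{532127}{2252} + \frac{569}{2} = \frac{1172821}{2252}$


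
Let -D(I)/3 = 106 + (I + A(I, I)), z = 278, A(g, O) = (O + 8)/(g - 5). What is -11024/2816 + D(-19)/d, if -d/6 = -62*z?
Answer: -35649901/9100608 ≈ -3.9173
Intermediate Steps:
A(g, O) = (8 + O)/(-5 + g)
D(I) = -318 - 3*I - 3*(8 + I)/(-5 + I) (D(I) = -3*(106 + (I + (8 + I)/(-5 + I))) = -3*(106 + I + (8 + I)/(-5 + I)) = -318 - 3*I - 3*(8 + I)/(-5 + I))
d = 103416 (d = -(-372)*278 = -6*(-17236) = 103416)
-11024/2816 + D(-19)/d = -11024/2816 + (3*(522 - 1*(-19)² - 102*(-19))/(-5 - 19))/103416 = -11024*1/2816 + (3*(522 - 1*361 + 1938)/(-24))*(1/103416) = -689/176 + (3*(-1/24)*(522 - 361 + 1938))*(1/103416) = -689/176 + (3*(-1/24)*2099)*(1/103416) = -689/176 - 2099/8*1/103416 = -689/176 - 2099/827328 = -35649901/9100608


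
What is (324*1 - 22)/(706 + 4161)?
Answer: 302/4867 ≈ 0.062051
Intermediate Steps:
(324*1 - 22)/(706 + 4161) = (324 - 22)/4867 = 302*(1/4867) = 302/4867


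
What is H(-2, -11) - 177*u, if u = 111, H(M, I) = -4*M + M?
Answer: -19641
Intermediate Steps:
H(M, I) = -3*M
H(-2, -11) - 177*u = -3*(-2) - 177*111 = 6 - 19647 = -19641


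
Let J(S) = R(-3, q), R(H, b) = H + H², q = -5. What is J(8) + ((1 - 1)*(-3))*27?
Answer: 6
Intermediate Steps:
J(S) = 6 (J(S) = -3*(1 - 3) = -3*(-2) = 6)
J(8) + ((1 - 1)*(-3))*27 = 6 + ((1 - 1)*(-3))*27 = 6 + (0*(-3))*27 = 6 + 0*27 = 6 + 0 = 6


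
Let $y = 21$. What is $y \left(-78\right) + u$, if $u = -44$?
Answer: $-1682$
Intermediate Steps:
$y \left(-78\right) + u = 21 \left(-78\right) - 44 = -1638 - 44 = -1682$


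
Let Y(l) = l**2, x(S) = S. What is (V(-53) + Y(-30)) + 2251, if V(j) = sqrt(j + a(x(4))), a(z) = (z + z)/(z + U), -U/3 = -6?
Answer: 3151 + I*sqrt(6369)/11 ≈ 3151.0 + 7.2551*I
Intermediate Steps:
U = 18 (U = -3*(-6) = 18)
a(z) = 2*z/(18 + z) (a(z) = (z + z)/(z + 18) = (2*z)/(18 + z) = 2*z/(18 + z))
V(j) = sqrt(4/11 + j) (V(j) = sqrt(j + 2*4/(18 + 4)) = sqrt(j + 2*4/22) = sqrt(j + 2*4*(1/22)) = sqrt(j + 4/11) = sqrt(4/11 + j))
(V(-53) + Y(-30)) + 2251 = (sqrt(44 + 121*(-53))/11 + (-30)**2) + 2251 = (sqrt(44 - 6413)/11 + 900) + 2251 = (sqrt(-6369)/11 + 900) + 2251 = ((I*sqrt(6369))/11 + 900) + 2251 = (I*sqrt(6369)/11 + 900) + 2251 = (900 + I*sqrt(6369)/11) + 2251 = 3151 + I*sqrt(6369)/11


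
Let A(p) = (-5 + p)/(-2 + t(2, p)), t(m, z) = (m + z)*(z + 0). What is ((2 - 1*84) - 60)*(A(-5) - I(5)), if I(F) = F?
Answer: 10650/13 ≈ 819.23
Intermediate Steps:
t(m, z) = z*(m + z) (t(m, z) = (m + z)*z = z*(m + z))
A(p) = (-5 + p)/(-2 + p*(2 + p))
((2 - 1*84) - 60)*(A(-5) - I(5)) = ((2 - 1*84) - 60)*((-5 - 5)/(-2 - 5*(2 - 5)) - 1*5) = ((2 - 84) - 60)*(-10/(-2 - 5*(-3)) - 5) = (-82 - 60)*(-10/(-2 + 15) - 5) = -142*(-10/13 - 5) = -142*(-75/13) = 10650/13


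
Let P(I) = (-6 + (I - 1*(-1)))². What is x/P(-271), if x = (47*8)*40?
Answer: 940/4761 ≈ 0.19744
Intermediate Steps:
P(I) = (-5 + I)² (P(I) = (-6 + (I + 1))² = (-6 + (1 + I))² = (-5 + I)²)
x = 15040 (x = 376*40 = 15040)
x/P(-271) = 15040/((-5 - 271)²) = 15040/((-276)²) = 15040/76176 = 15040*(1/76176) = 940/4761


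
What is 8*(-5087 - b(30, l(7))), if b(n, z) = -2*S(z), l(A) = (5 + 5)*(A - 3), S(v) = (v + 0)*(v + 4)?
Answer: -12536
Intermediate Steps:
S(v) = v*(4 + v)
l(A) = -30 + 10*A (l(A) = 10*(-3 + A) = -30 + 10*A)
b(n, z) = -2*z*(4 + z)
8*(-5087 - b(30, l(7))) = 8*(-5087 - (-2)*(-30 + 10*7)*(4 + (-30 + 10*7))) = 8*(-5087 - (-2)*(-30 + 70)*(4 + (-30 + 70))) = 8*(-5087 - (-2)*40*(4 + 40)) = 8*(-5087 - (-2)*40*44) = 8*(-5087 - 1*(-3520)) = 8*(-5087 + 3520) = 8*(-1567) = -12536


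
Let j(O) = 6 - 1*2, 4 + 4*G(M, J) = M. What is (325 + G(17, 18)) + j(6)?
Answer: 1329/4 ≈ 332.25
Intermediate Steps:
G(M, J) = -1 + M/4
j(O) = 4 (j(O) = 6 - 2 = 4)
(325 + G(17, 18)) + j(6) = (325 + (-1 + (¼)*17)) + 4 = (325 + (-1 + 17/4)) + 4 = (325 + 13/4) + 4 = 1313/4 + 4 = 1329/4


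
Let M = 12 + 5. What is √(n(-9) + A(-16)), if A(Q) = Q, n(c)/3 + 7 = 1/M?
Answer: I*√10642/17 ≈ 6.0682*I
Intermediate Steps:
M = 17
n(c) = -354/17 (n(c) = -21 + 3/17 = -354/17)
√(n(-9) + A(-16)) = √(-354/17 - 16) = √(-626/17) = I*√10642/17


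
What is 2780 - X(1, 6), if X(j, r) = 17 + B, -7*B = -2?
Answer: 19339/7 ≈ 2762.7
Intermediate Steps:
B = 2/7 (B = -1/7*(-2) = 2/7 ≈ 0.28571)
X(j, r) = 121/7 (X(j, r) = 17 + 2/7 = 121/7)
2780 - X(1, 6) = 2780 - 1*121/7 = 2780 - 121/7 = 19339/7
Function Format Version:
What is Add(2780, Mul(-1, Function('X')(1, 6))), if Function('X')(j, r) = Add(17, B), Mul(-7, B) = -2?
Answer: Rational(19339, 7) ≈ 2762.7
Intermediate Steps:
B = Rational(2, 7) (B = Mul(Rational(-1, 7), -2) = Rational(2, 7) ≈ 0.28571)
Function('X')(j, r) = Rational(121, 7) (Function('X')(j, r) = Add(17, Rational(2, 7)) = Rational(121, 7))
Add(2780, Mul(-1, Function('X')(1, 6))) = Add(2780, Mul(-1, Rational(121, 7))) = Add(2780, Rational(-121, 7)) = Rational(19339, 7)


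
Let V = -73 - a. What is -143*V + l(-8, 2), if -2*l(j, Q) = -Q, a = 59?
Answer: 18877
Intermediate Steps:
V = -132 (V = -73 - 1*59 = -73 - 59 = -132)
l(j, Q) = Q/2 (l(j, Q) = -(-1)*Q/2 = Q/2)
-143*V + l(-8, 2) = -143*(-132) + (1/2)*2 = 18876 + 1 = 18877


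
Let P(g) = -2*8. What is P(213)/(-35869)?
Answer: 16/35869 ≈ 0.00044607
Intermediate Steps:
P(g) = -16
P(213)/(-35869) = -16/(-35869) = -16*(-1/35869) = 16/35869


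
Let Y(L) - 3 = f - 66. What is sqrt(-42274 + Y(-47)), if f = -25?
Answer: I*sqrt(42362) ≈ 205.82*I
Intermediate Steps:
Y(L) = -88 (Y(L) = 3 + (-25 - 66) = 3 - 91 = -88)
sqrt(-42274 + Y(-47)) = sqrt(-42274 - 88) = sqrt(-42362) = I*sqrt(42362)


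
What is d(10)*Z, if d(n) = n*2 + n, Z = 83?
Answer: 2490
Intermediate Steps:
d(n) = 3*n (d(n) = 2*n + n = 3*n)
d(10)*Z = (3*10)*83 = 30*83 = 2490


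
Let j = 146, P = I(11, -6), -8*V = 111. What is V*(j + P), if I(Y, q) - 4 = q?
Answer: -1998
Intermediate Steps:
V = -111/8 (V = -⅛*111 = -111/8 ≈ -13.875)
I(Y, q) = 4 + q
P = -2 (P = 4 - 6 = -2)
V*(j + P) = -111*(146 - 2)/8 = -111/8*144 = -1998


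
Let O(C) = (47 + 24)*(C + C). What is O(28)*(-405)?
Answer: -1610280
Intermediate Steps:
O(C) = 142*C (O(C) = 71*(2*C) = 142*C)
O(28)*(-405) = (142*28)*(-405) = 3976*(-405) = -1610280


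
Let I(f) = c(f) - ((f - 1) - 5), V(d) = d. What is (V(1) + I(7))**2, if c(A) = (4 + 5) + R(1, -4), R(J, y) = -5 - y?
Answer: 64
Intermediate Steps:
c(A) = 8 (c(A) = (4 + 5) + (-5 - 1*(-4)) = 9 + (-5 + 4) = 9 - 1 = 8)
I(f) = 14 - f (I(f) = 8 - ((f - 1) - 5) = 8 - ((-1 + f) - 5) = 8 - (-6 + f) = 8 + (6 - f) = 14 - f)
(V(1) + I(7))**2 = (1 + (14 - 1*7))**2 = (1 + (14 - 7))**2 = (1 + 7)**2 = 8**2 = 64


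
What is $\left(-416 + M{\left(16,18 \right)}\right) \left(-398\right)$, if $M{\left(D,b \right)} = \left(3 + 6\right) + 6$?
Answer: $159598$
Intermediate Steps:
$M{\left(D,b \right)} = 15$ ($M{\left(D,b \right)} = 9 + 6 = 15$)
$\left(-416 + M{\left(16,18 \right)}\right) \left(-398\right) = \left(-416 + 15\right) \left(-398\right) = \left(-401\right) \left(-398\right) = 159598$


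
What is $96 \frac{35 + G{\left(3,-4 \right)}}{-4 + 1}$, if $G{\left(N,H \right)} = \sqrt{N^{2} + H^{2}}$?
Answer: $-1280$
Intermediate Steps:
$G{\left(N,H \right)} = \sqrt{H^{2} + N^{2}}$
$96 \frac{35 + G{\left(3,-4 \right)}}{-4 + 1} = 96 \frac{35 + \sqrt{\left(-4\right)^{2} + 3^{2}}}{-4 + 1} = 96 \frac{35 + \sqrt{16 + 9}}{-3} = 96 \left(35 + \sqrt{25}\right) \left(- \frac{1}{3}\right) = 96 \left(35 + 5\right) \left(- \frac{1}{3}\right) = 96 \cdot 40 \left(- \frac{1}{3}\right) = 96 \left(- \frac{40}{3}\right) = -1280$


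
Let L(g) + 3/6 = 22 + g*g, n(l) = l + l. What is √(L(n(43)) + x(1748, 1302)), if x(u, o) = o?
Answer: √34878/2 ≈ 93.378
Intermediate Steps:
n(l) = 2*l
L(g) = 43/2 + g² (L(g) = -½ + (22 + g*g) = -½ + (22 + g²) = 43/2 + g²)
√(L(n(43)) + x(1748, 1302)) = √((43/2 + (2*43)²) + 1302) = √((43/2 + 86²) + 1302) = √((43/2 + 7396) + 1302) = √(14835/2 + 1302) = √(17439/2) = √34878/2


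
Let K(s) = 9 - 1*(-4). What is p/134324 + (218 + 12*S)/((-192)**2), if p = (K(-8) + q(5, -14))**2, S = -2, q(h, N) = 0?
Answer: 4036109/618964992 ≈ 0.0065207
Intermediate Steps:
K(s) = 13 (K(s) = 9 + 4 = 13)
p = 169 (p = (13 + 0)**2 = 13**2 = 169)
p/134324 + (218 + 12*S)/((-192)**2) = 169/134324 + (218 + 12*(-2))/((-192)**2) = 169*(1/134324) + (218 - 24)/36864 = 169/134324 + 194*(1/36864) = 169/134324 + 97/18432 = 4036109/618964992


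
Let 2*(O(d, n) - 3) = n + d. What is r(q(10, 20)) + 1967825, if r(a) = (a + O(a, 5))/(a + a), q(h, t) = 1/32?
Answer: 7871655/4 ≈ 1.9679e+6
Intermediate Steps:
O(d, n) = 3 + d/2 + n/2 (O(d, n) = 3 + (n + d)/2 = 3 + (d + n)/2 = 3 + (d/2 + n/2) = 3 + d/2 + n/2)
q(h, t) = 1/32
r(a) = (11/2 + 3*a/2)/(2*a) (r(a) = (a + (3 + a/2 + (½)*5))/(a + a) = (a + (3 + a/2 + 5/2))/((2*a)) = (a + (11/2 + a/2))*(1/(2*a)) = (11/2 + 3*a/2)*(1/(2*a)) = (11/2 + 3*a/2)/(2*a))
r(q(10, 20)) + 1967825 = (11 + 3*(1/32))/(4*(1/32)) + 1967825 = (¼)*32*(11 + 3/32) + 1967825 = (¼)*32*(355/32) + 1967825 = 355/4 + 1967825 = 7871655/4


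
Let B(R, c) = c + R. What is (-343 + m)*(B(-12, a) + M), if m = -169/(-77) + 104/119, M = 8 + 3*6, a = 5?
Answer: -8454430/1309 ≈ -6458.7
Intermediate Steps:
B(R, c) = R + c
M = 26 (M = 8 + 18 = 26)
m = 4017/1309 (m = -169*(-1/77) + 104*(1/119) = 169/77 + 104/119 = 4017/1309 ≈ 3.0688)
(-343 + m)*(B(-12, a) + M) = (-343 + 4017/1309)*((-12 + 5) + 26) = -444970*(-7 + 26)/1309 = -444970/1309*19 = -8454430/1309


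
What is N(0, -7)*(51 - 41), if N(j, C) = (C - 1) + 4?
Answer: -40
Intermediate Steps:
N(j, C) = 3 + C (N(j, C) = (-1 + C) + 4 = 3 + C)
N(0, -7)*(51 - 41) = (3 - 7)*(51 - 41) = -4*10 = -40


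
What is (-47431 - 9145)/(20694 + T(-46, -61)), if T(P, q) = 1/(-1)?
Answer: -56576/20693 ≈ -2.7341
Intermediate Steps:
T(P, q) = -1
(-47431 - 9145)/(20694 + T(-46, -61)) = (-47431 - 9145)/(20694 - 1) = -56576/20693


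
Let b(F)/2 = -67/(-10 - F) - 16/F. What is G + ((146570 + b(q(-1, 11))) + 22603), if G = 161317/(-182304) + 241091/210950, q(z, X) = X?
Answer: 250482323348623789/1480595608800 ≈ 1.6918e+5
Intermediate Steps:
G = 4961016257/19228514400 (G = 161317*(-1/182304) + 241091*(1/210950) = -161317/182304 + 241091/210950 = 4961016257/19228514400 ≈ 0.25800)
b(F) = -134/(-10 - F) - 32/F (b(F) = 2*(-67/(-10 - F) - 16/F) = -134/(-10 - F) - 32/F)
G + ((146570 + b(q(-1, 11))) + 22603) = 4961016257/19228514400 + ((146570 + 2*(-160 + 51*11)/(11*(10 + 11))) + 22603) = 4961016257/19228514400 + ((146570 + 2*(1/11)*(-160 + 561)/21) + 22603) = 4961016257/19228514400 + ((146570 + 2*(1/11)*(1/21)*401) + 22603) = 4961016257/19228514400 + ((146570 + 802/231) + 22603) = 4961016257/19228514400 + (33858472/231 + 22603) = 4961016257/19228514400 + 39079765/231 = 250482323348623789/1480595608800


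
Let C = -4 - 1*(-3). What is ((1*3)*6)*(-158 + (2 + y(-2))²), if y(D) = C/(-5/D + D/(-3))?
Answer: -1008252/361 ≈ -2792.9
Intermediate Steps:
C = -1 (C = -4 + 3 = -1)
y(D) = -1/(-5/D - D/3) (y(D) = -1/(-5/D + D/(-3)) = -1/(-5/D + D*(-⅓)) = -1/(-5/D - D/3))
((1*3)*6)*(-158 + (2 + y(-2))²) = ((1*3)*6)*(-158 + (2 + 3*(-2)/(15 + (-2)²))²) = (3*6)*(-158 + (2 + 3*(-2)/(15 + 4))²) = 18*(-158 + (2 + 3*(-2)/19)²) = 18*(-158 + (2 + 3*(-2)*(1/19))²) = 18*(-158 + (2 - 6/19)²) = 18*(-158 + (32/19)²) = 18*(-158 + 1024/361) = 18*(-56014/361) = -1008252/361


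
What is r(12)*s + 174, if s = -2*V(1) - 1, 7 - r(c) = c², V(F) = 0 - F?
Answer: 37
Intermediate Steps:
V(F) = -F
r(c) = 7 - c²
s = 1 (s = -(-2) - 1 = -2*(-1) - 1 = 2 - 1 = 1)
r(12)*s + 174 = (7 - 1*12²)*1 + 174 = (7 - 1*144)*1 + 174 = (7 - 144)*1 + 174 = -137*1 + 174 = -137 + 174 = 37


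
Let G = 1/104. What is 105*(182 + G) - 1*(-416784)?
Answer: 45333081/104 ≈ 4.3590e+5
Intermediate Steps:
G = 1/104 ≈ 0.0096154
105*(182 + G) - 1*(-416784) = 105*(182 + 1/104) - 1*(-416784) = 105*(18929/104) + 416784 = 1987545/104 + 416784 = 45333081/104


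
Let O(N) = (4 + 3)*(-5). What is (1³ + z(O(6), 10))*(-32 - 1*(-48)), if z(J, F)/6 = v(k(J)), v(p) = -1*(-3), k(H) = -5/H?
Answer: 304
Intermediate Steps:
O(N) = -35 (O(N) = 7*(-5) = -35)
v(p) = 3
z(J, F) = 18 (z(J, F) = 6*3 = 18)
(1³ + z(O(6), 10))*(-32 - 1*(-48)) = (1³ + 18)*(-32 - 1*(-48)) = (1 + 18)*(-32 + 48) = 19*16 = 304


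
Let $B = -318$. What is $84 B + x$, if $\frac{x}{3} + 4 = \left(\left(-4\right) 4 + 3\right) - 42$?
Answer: $-26889$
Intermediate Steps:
$x = -177$ ($x = -12 + 3 \left(\left(\left(-4\right) 4 + 3\right) - 42\right) = -12 + 3 \left(\left(-16 + 3\right) - 42\right) = -12 + 3 \left(-13 - 42\right) = -12 + 3 \left(-55\right) = -12 - 165 = -177$)
$84 B + x = 84 \left(-318\right) - 177 = -26712 - 177 = -26889$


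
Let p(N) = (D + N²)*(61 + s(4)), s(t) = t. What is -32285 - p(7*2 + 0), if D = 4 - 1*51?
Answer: -41970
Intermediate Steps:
D = -47 (D = 4 - 51 = -47)
p(N) = -3055 + 65*N² (p(N) = (-47 + N²)*(61 + 4) = (-47 + N²)*65 = -3055 + 65*N²)
-32285 - p(7*2 + 0) = -32285 - (-3055 + 65*(7*2 + 0)²) = -32285 - (-3055 + 65*(14 + 0)²) = -32285 - (-3055 + 65*14²) = -32285 - (-3055 + 65*196) = -32285 - (-3055 + 12740) = -32285 - 1*9685 = -32285 - 9685 = -41970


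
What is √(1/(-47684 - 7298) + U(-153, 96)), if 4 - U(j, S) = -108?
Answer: √338578221306/54982 ≈ 10.583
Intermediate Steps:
U(j, S) = 112 (U(j, S) = 4 - 1*(-108) = 4 + 108 = 112)
√(1/(-47684 - 7298) + U(-153, 96)) = √(1/(-47684 - 7298) + 112) = √(1/(-54982) + 112) = √(-1/54982 + 112) = √(6157983/54982) = √338578221306/54982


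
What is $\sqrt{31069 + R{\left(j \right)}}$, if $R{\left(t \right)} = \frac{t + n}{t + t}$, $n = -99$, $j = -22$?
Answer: $\frac{\sqrt{124287}}{2} \approx 176.27$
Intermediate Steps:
$R{\left(t \right)} = \frac{-99 + t}{2 t}$ ($R{\left(t \right)} = \frac{t - 99}{t + t} = \frac{-99 + t}{2 t}$)
$\sqrt{31069 + R{\left(j \right)}} = \sqrt{31069 + \frac{-99 - 22}{2 \left(-22\right)}} = \sqrt{31069 + \frac{1}{2} \left(- \frac{1}{22}\right) \left(-121\right)} = \sqrt{31069 + \frac{11}{4}} = \sqrt{\frac{124287}{4}} = \frac{\sqrt{124287}}{2}$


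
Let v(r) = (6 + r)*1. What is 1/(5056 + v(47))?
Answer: 1/5109 ≈ 0.00019573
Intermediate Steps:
v(r) = 6 + r
1/(5056 + v(47)) = 1/(5056 + (6 + 47)) = 1/(5056 + 53) = 1/5109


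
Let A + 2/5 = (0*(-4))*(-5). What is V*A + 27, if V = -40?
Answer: 43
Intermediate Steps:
A = -⅖ (A = -⅖ + (0*(-4))*(-5) = -⅖ + 0*(-5) = -⅖ + 0 = -⅖ ≈ -0.40000)
V*A + 27 = -40*(-⅖) + 27 = 16 + 27 = 43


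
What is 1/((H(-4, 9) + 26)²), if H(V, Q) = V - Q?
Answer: 1/169 ≈ 0.0059172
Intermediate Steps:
1/((H(-4, 9) + 26)²) = 1/(((-4 - 1*9) + 26)²) = 1/(((-4 - 9) + 26)²) = 1/((-13 + 26)²) = 1/(13²) = 1/169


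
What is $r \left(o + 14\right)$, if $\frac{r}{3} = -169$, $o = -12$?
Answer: $-1014$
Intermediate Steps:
$r = -507$ ($r = 3 \left(-169\right) = -507$)
$r \left(o + 14\right) = - 507 \left(-12 + 14\right) = \left(-507\right) 2 = -1014$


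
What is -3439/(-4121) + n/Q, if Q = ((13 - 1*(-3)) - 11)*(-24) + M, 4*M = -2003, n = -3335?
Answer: 4885629/787111 ≈ 6.2070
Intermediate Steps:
M = -2003/4 (M = (¼)*(-2003) = -2003/4 ≈ -500.75)
Q = -2483/4 (Q = ((13 - 1*(-3)) - 11)*(-24) - 2003/4 = ((13 + 3) - 11)*(-24) - 2003/4 = (16 - 11)*(-24) - 2003/4 = 5*(-24) - 2003/4 = -120 - 2003/4 = -2483/4 ≈ -620.75)
-3439/(-4121) + n/Q = -3439/(-4121) - 3335/(-2483/4) = -3439*(-1/4121) - 3335*(-4/2483) = 3439/4121 + 13340/2483 = 4885629/787111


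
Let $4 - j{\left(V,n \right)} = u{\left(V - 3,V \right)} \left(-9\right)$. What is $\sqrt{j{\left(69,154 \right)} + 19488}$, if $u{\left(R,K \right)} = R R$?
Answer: $2 \sqrt{14674} \approx 242.27$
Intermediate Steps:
$u{\left(R,K \right)} = R^{2}$
$j{\left(V,n \right)} = 4 + 9 \left(-3 + V\right)^{2}$ ($j{\left(V,n \right)} = 4 - \left(V - 3\right)^{2} \left(-9\right) = 4 - \left(-3 + V\right)^{2} \left(-9\right) = 4 - - 9 \left(-3 + V\right)^{2} = 4 + 9 \left(-3 + V\right)^{2}$)
$\sqrt{j{\left(69,154 \right)} + 19488} = \sqrt{\left(4 + 9 \left(-3 + 69\right)^{2}\right) + 19488} = \sqrt{\left(4 + 9 \cdot 66^{2}\right) + 19488} = \sqrt{\left(4 + 9 \cdot 4356\right) + 19488} = \sqrt{\left(4 + 39204\right) + 19488} = \sqrt{39208 + 19488} = \sqrt{58696} = 2 \sqrt{14674}$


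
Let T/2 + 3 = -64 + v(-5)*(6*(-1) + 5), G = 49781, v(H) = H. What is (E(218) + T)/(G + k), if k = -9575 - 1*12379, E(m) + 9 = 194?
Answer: 61/27827 ≈ 0.0021921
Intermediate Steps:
E(m) = 185 (E(m) = -9 + 194 = 185)
T = -124 (T = -6 + 2*(-64 - 5*(6*(-1) + 5)) = -6 + 2*(-64 - 5*(-6 + 5)) = -6 + 2*(-64 - 5*(-1)) = -6 + 2*(-64 + 5) = -6 + 2*(-59) = -6 - 118 = -124)
k = -21954 (k = -9575 - 12379 = -21954)
(E(218) + T)/(G + k) = (185 - 124)/(49781 - 21954) = 61/27827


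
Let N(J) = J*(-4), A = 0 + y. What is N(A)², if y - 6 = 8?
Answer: 3136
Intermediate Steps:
y = 14 (y = 6 + 8 = 14)
A = 14 (A = 0 + 14 = 14)
N(J) = -4*J
N(A)² = (-4*14)² = (-56)² = 3136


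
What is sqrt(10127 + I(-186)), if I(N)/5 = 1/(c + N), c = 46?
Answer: sqrt(1984885)/14 ≈ 100.63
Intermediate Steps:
I(N) = 5/(46 + N)
sqrt(10127 + I(-186)) = sqrt(10127 + 5/(46 - 186)) = sqrt(10127 + 5/(-140)) = sqrt(10127 + 5*(-1/140)) = sqrt(10127 - 1/28) = sqrt(283555/28) = sqrt(1984885)/14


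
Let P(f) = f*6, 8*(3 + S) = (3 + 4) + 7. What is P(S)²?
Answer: 225/4 ≈ 56.250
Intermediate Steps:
S = -5/4 (S = -3 + ((3 + 4) + 7)/8 = -3 + (7 + 7)/8 = -3 + (⅛)*14 = -3 + 7/4 = -5/4 ≈ -1.2500)
P(f) = 6*f
P(S)² = (6*(-5/4))² = (-15/2)² = 225/4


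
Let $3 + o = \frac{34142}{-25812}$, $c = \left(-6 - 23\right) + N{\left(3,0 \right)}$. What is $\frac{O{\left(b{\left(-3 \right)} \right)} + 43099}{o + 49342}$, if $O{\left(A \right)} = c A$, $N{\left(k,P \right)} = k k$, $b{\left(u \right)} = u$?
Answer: $\frac{557010054}{636752063} \approx 0.87477$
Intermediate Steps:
$N{\left(k,P \right)} = k^{2}$
$c = -20$ ($c = \left(-6 - 23\right) + 3^{2} = -29 + 9 = -20$)
$O{\left(A \right)} = - 20 A$
$o = - \frac{55789}{12906}$ ($o = -3 + \frac{34142}{-25812} = -3 + 34142 \left(- \frac{1}{25812}\right) = -3 - \frac{17071}{12906} = - \frac{55789}{12906} \approx -4.3227$)
$\frac{O{\left(b{\left(-3 \right)} \right)} + 43099}{o + 49342} = \frac{\left(-20\right) \left(-3\right) + 43099}{- \frac{55789}{12906} + 49342} = \frac{60 + 43099}{\frac{636752063}{12906}} = 43159 \cdot \frac{12906}{636752063} = \frac{557010054}{636752063}$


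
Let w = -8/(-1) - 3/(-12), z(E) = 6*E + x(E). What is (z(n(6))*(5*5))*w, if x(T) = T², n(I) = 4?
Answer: 8250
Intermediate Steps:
z(E) = E² + 6*E (z(E) = 6*E + E² = E² + 6*E)
w = 33/4 (w = -8*(-1) - 3*(-1/12) = 8 + ¼ = 33/4 ≈ 8.2500)
(z(n(6))*(5*5))*w = ((4*(6 + 4))*(5*5))*(33/4) = ((4*10)*25)*(33/4) = (40*25)*(33/4) = 1000*(33/4) = 8250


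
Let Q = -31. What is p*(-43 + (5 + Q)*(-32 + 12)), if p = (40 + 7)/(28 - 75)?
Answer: -477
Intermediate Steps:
p = -1 (p = 47/(-47) = 47*(-1/47) = -1)
p*(-43 + (5 + Q)*(-32 + 12)) = -(-43 + (5 - 31)*(-32 + 12)) = -(-43 - 26*(-20)) = -(-43 + 520) = -1*477 = -477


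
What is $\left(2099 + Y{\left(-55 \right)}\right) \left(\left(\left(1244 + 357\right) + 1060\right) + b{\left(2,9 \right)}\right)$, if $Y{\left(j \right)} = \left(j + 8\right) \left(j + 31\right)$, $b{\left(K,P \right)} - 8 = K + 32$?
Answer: $8722581$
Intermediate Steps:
$b{\left(K,P \right)} = 40 + K$ ($b{\left(K,P \right)} = 8 + \left(K + 32\right) = 8 + \left(32 + K\right) = 40 + K$)
$Y{\left(j \right)} = \left(8 + j\right) \left(31 + j\right)$
$\left(2099 + Y{\left(-55 \right)}\right) \left(\left(\left(1244 + 357\right) + 1060\right) + b{\left(2,9 \right)}\right) = \left(2099 + \left(248 + \left(-55\right)^{2} + 39 \left(-55\right)\right)\right) \left(\left(\left(1244 + 357\right) + 1060\right) + \left(40 + 2\right)\right) = \left(2099 + \left(248 + 3025 - 2145\right)\right) \left(\left(1601 + 1060\right) + 42\right) = \left(2099 + 1128\right) \left(2661 + 42\right) = 3227 \cdot 2703 = 8722581$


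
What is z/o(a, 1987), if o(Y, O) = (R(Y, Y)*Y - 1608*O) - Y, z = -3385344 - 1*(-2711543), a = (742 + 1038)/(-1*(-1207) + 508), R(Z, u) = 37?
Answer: 231113743/1095905112 ≈ 0.21089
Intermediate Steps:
a = 356/343 (a = 1780/(1207 + 508) = 1780/1715 = 1780*(1/1715) = 356/343 ≈ 1.0379)
z = -673801 (z = -3385344 + 2711543 = -673801)
o(Y, O) = -1608*O + 36*Y (o(Y, O) = (37*Y - 1608*O) - Y = (-1608*O + 37*Y) - Y = -1608*O + 36*Y)
z/o(a, 1987) = -673801/(-1608*1987 + 36*(356/343)) = -673801/(-3195096 + 12816/343) = -673801/(-1095905112/343) = -673801*(-343/1095905112) = 231113743/1095905112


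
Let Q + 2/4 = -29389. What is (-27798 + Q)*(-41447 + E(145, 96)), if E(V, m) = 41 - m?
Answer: 2373395625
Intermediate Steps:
Q = -58779/2 (Q = -½ - 29389 = -58779/2 ≈ -29390.)
(-27798 + Q)*(-41447 + E(145, 96)) = (-27798 - 58779/2)*(-41447 + (41 - 1*96)) = -114375*(-41447 + (41 - 96))/2 = -114375*(-41447 - 55)/2 = -114375/2*(-41502) = 2373395625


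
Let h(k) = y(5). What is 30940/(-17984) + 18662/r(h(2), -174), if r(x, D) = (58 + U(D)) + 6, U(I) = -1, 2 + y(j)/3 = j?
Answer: 11916721/40464 ≈ 294.50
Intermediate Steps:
y(j) = -6 + 3*j
h(k) = 9 (h(k) = -6 + 3*5 = -6 + 15 = 9)
r(x, D) = 63 (r(x, D) = (58 - 1) + 6 = 57 + 6 = 63)
30940/(-17984) + 18662/r(h(2), -174) = 30940/(-17984) + 18662/63 = 30940*(-1/17984) + 18662*(1/63) = -7735/4496 + 2666/9 = 11916721/40464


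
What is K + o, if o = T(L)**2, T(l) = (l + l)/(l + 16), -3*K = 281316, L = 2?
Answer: -7595528/81 ≈ -93772.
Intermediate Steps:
K = -93772 (K = -1/3*281316 = -93772)
T(l) = 2*l/(16 + l) (T(l) = (2*l)/(16 + l) = 2*l/(16 + l))
o = 4/81 (o = (2*2/(16 + 2))**2 = (2*2/18)**2 = (2*2*(1/18))**2 = (2/9)**2 = 4/81 ≈ 0.049383)
K + o = -93772 + 4/81 = -7595528/81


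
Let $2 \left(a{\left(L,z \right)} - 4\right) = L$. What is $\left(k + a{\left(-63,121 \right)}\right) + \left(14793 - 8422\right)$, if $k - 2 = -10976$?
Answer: $- \frac{9261}{2} \approx -4630.5$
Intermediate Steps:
$k = -10974$ ($k = 2 - 10976 = -10974$)
$a{\left(L,z \right)} = 4 + \frac{L}{2}$
$\left(k + a{\left(-63,121 \right)}\right) + \left(14793 - 8422\right) = \left(-10974 + \left(4 + \frac{1}{2} \left(-63\right)\right)\right) + \left(14793 - 8422\right) = \left(-10974 + \left(4 - \frac{63}{2}\right)\right) + \left(14793 - 8422\right) = \left(-10974 - \frac{55}{2}\right) + 6371 = - \frac{22003}{2} + 6371 = - \frac{9261}{2}$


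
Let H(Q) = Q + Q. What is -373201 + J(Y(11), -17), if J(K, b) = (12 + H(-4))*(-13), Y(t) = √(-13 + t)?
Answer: -373253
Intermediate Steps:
H(Q) = 2*Q
J(K, b) = -52 (J(K, b) = (12 + 2*(-4))*(-13) = (12 - 8)*(-13) = 4*(-13) = -52)
-373201 + J(Y(11), -17) = -373201 - 52 = -373253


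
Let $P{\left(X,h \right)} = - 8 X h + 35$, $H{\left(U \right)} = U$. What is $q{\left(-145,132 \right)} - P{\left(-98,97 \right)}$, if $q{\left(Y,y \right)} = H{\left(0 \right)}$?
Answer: $-76083$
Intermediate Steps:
$q{\left(Y,y \right)} = 0$
$P{\left(X,h \right)} = 35 - 8 X h$ ($P{\left(X,h \right)} = - 8 X h + 35 = 35 - 8 X h$)
$q{\left(-145,132 \right)} - P{\left(-98,97 \right)} = 0 - \left(35 - \left(-784\right) 97\right) = 0 - \left(35 + 76048\right) = 0 - 76083 = -76083$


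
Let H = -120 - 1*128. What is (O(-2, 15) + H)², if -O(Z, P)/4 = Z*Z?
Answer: 69696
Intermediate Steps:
O(Z, P) = -4*Z² (O(Z, P) = -4*Z*Z = -4*Z²)
H = -248 (H = -120 - 128 = -248)
(O(-2, 15) + H)² = (-4*(-2)² - 248)² = (-4*4 - 248)² = (-16 - 248)² = (-264)² = 69696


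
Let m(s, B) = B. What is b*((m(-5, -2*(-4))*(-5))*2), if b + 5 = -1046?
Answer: 84080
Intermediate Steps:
b = -1051 (b = -5 - 1046 = -1051)
b*((m(-5, -2*(-4))*(-5))*2) = -1051*-2*(-4)*(-5)*2 = -1051*8*(-5)*2 = -(-42040)*2 = -1051*(-80) = 84080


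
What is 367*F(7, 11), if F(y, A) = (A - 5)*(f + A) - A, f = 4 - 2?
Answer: 24589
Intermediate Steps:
f = 2
F(y, A) = -A + (-5 + A)*(2 + A) (F(y, A) = (A - 5)*(2 + A) - A = (-5 + A)*(2 + A) - A = -A + (-5 + A)*(2 + A))
367*F(7, 11) = 367*(-10 + 11**2 - 4*11) = 367*(-10 + 121 - 44) = 367*67 = 24589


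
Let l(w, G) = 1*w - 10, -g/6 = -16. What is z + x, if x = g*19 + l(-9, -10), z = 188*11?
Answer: 3873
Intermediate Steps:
g = 96 (g = -6*(-16) = 96)
l(w, G) = -10 + w (l(w, G) = w - 10 = -10 + w)
z = 2068
x = 1805 (x = 96*19 + (-10 - 9) = 1824 - 19 = 1805)
z + x = 2068 + 1805 = 3873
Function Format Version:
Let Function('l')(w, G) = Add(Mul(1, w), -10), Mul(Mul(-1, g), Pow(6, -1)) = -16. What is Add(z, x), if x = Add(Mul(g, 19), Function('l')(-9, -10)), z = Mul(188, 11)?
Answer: 3873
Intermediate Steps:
g = 96 (g = Mul(-6, -16) = 96)
Function('l')(w, G) = Add(-10, w) (Function('l')(w, G) = Add(w, -10) = Add(-10, w))
z = 2068
x = 1805 (x = Add(Mul(96, 19), Add(-10, -9)) = Add(1824, -19) = 1805)
Add(z, x) = Add(2068, 1805) = 3873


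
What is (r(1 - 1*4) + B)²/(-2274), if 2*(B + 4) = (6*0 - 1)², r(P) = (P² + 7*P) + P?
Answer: -1369/9096 ≈ -0.15051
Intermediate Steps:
r(P) = P² + 8*P
B = -7/2 (B = -4 + (6*0 - 1)²/2 = -4 + (0 - 1)²/2 = -4 + (½)*(-1)² = -4 + (½)*1 = -4 + ½ = -7/2 ≈ -3.5000)
(r(1 - 1*4) + B)²/(-2274) = ((1 - 1*4)*(8 + (1 - 1*4)) - 7/2)²/(-2274) = ((1 - 4)*(8 + (1 - 4)) - 7/2)²*(-1/2274) = (-3*(8 - 3) - 7/2)²*(-1/2274) = (-3*5 - 7/2)²*(-1/2274) = (-15 - 7/2)²*(-1/2274) = (-37/2)²*(-1/2274) = (1369/4)*(-1/2274) = -1369/9096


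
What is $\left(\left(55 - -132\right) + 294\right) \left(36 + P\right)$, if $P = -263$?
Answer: $-109187$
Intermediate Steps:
$\left(\left(55 - -132\right) + 294\right) \left(36 + P\right) = \left(\left(55 - -132\right) + 294\right) \left(36 - 263\right) = \left(\left(55 + 132\right) + 294\right) \left(-227\right) = \left(187 + 294\right) \left(-227\right) = 481 \left(-227\right) = -109187$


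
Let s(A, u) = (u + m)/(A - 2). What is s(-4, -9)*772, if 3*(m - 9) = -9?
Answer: 386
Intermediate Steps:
m = 6 (m = 9 + (⅓)*(-9) = 9 - 3 = 6)
s(A, u) = (6 + u)/(-2 + A) (s(A, u) = (u + 6)/(A - 2) = (6 + u)/(-2 + A))
s(-4, -9)*772 = ((6 - 9)/(-2 - 4))*772 = (-3/(-6))*772 = -⅙*(-3)*772 = (½)*772 = 386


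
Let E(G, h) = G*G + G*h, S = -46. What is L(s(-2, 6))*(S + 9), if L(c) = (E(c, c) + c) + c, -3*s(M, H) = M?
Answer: -740/9 ≈ -82.222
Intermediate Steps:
s(M, H) = -M/3
E(G, h) = G² + G*h
L(c) = 2*c + 2*c² (L(c) = (c*(c + c) + c) + c = (c*(2*c) + c) + c = (2*c² + c) + c = (c + 2*c²) + c = 2*c + 2*c²)
L(s(-2, 6))*(S + 9) = (2*(-⅓*(-2))*(1 - ⅓*(-2)))*(-46 + 9) = (2*(⅔)*(1 + ⅔))*(-37) = (2*(⅔)*(5/3))*(-37) = (20/9)*(-37) = -740/9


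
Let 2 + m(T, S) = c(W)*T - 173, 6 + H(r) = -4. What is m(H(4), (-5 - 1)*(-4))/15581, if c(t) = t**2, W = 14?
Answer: -2135/15581 ≈ -0.13703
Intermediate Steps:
H(r) = -10 (H(r) = -6 - 4 = -10)
m(T, S) = -175 + 196*T (m(T, S) = -2 + (14**2*T - 173) = -2 + (196*T - 173) = -2 + (-173 + 196*T) = -175 + 196*T)
m(H(4), (-5 - 1)*(-4))/15581 = (-175 + 196*(-10))/15581 = (-175 - 1960)*(1/15581) = -2135*1/15581 = -2135/15581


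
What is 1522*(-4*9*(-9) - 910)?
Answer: -891892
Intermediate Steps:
1522*(-4*9*(-9) - 910) = 1522*(-36*(-9) - 910) = 1522*(324 - 910) = 1522*(-586) = -891892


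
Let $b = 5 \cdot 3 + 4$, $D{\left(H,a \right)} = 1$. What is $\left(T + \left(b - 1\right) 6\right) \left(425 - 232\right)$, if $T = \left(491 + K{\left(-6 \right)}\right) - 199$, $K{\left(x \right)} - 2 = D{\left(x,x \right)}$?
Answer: $77779$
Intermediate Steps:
$b = 19$ ($b = 15 + 4 = 19$)
$K{\left(x \right)} = 3$ ($K{\left(x \right)} = 2 + 1 = 3$)
$T = 295$ ($T = \left(491 + 3\right) - 199 = 494 - 199 = 295$)
$\left(T + \left(b - 1\right) 6\right) \left(425 - 232\right) = \left(295 + \left(19 - 1\right) 6\right) \left(425 - 232\right) = \left(295 + 18 \cdot 6\right) \left(425 - 232\right) = \left(295 + 108\right) 193 = 403 \cdot 193 = 77779$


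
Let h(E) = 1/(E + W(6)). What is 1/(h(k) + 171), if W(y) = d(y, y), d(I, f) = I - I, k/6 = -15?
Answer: 90/15389 ≈ 0.0058483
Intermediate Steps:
k = -90 (k = 6*(-15) = -90)
d(I, f) = 0
W(y) = 0
h(E) = 1/E (h(E) = 1/(E + 0) = 1/E)
1/(h(k) + 171) = 1/(1/(-90) + 171) = 1/(-1/90 + 171) = 1/(15389/90) = 90/15389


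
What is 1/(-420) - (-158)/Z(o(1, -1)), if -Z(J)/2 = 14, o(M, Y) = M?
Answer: -2371/420 ≈ -5.6452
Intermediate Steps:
Z(J) = -28 (Z(J) = -2*14 = -28)
1/(-420) - (-158)/Z(o(1, -1)) = 1/(-420) - (-158)/(-28) = -1/420 - (-158)*(-1)/28 = -1/420 - 1*79/14 = -1/420 - 79/14 = -2371/420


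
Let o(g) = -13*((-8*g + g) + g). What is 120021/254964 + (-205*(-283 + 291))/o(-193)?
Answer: 370822849/639704676 ≈ 0.57968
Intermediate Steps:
o(g) = 78*g (o(g) = -13*(-7*g + g) = -(-78)*g = 78*g)
120021/254964 + (-205*(-283 + 291))/o(-193) = 120021/254964 + (-205*(-283 + 291))/((78*(-193))) = 120021*(1/254964) - 205*8/(-15054) = 40007/84988 - 1640*(-1/15054) = 40007/84988 + 820/7527 = 370822849/639704676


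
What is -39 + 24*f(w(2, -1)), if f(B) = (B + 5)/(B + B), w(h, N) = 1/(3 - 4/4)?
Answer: 93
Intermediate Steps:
w(h, N) = 1/2 (w(h, N) = 1/(3 - 4*1/4) = 1/(3 - 1) = 1/2)
f(B) = (5 + B)/(2*B) (f(B) = (5 + B)/((2*B)) = (5 + B)*(1/(2*B)) = (5 + B)/(2*B))
-39 + 24*f(w(2, -1)) = -39 + 24*((5 + 1/2)/(2*(1/2))) = -39 + 24*((1/2)*2*(11/2)) = -39 + 24*(11/2) = -39 + 132 = 93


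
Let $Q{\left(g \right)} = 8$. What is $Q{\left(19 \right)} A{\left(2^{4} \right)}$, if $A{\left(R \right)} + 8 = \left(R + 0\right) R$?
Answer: $1984$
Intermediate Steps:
$A{\left(R \right)} = -8 + R^{2}$ ($A{\left(R \right)} = -8 + \left(R + 0\right) R = -8 + R R = -8 + R^{2}$)
$Q{\left(19 \right)} A{\left(2^{4} \right)} = 8 \left(-8 + \left(2^{4}\right)^{2}\right) = 8 \left(-8 + 16^{2}\right) = 8 \left(-8 + 256\right) = 8 \cdot 248 = 1984$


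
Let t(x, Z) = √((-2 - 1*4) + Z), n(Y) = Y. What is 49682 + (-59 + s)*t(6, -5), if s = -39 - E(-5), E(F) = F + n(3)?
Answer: 49682 - 96*I*√11 ≈ 49682.0 - 318.4*I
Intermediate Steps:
E(F) = 3 + F (E(F) = F + 3 = 3 + F)
t(x, Z) = √(-6 + Z) (t(x, Z) = √((-2 - 4) + Z) = √(-6 + Z))
s = -37 (s = -39 - (3 - 5) = -39 - 1*(-2) = -39 + 2 = -37)
49682 + (-59 + s)*t(6, -5) = 49682 + (-59 - 37)*√(-6 - 5) = 49682 - 96*I*√11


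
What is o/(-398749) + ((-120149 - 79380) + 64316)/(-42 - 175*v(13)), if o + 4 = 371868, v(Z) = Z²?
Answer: 42902552449/11809749133 ≈ 3.6328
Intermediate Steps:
o = 371864 (o = -4 + 371868 = 371864)
o/(-398749) + ((-120149 - 79380) + 64316)/(-42 - 175*v(13)) = 371864/(-398749) + ((-120149 - 79380) + 64316)/(-42 - 175*13²) = 371864*(-1/398749) + (-199529 + 64316)/(-42 - 175*169) = -371864/398749 - 135213/(-42 - 29575) = -371864/398749 - 135213/(-29617) = -371864/398749 - 135213*(-1/29617) = -371864/398749 + 135213/29617 = 42902552449/11809749133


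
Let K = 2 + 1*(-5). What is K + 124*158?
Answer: 19589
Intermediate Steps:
K = -3 (K = 2 - 5 = -3)
K + 124*158 = -3 + 124*158 = -3 + 19592 = 19589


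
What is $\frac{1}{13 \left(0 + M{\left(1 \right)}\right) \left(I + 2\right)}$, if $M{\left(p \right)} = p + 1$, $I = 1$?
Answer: $\frac{1}{78} \approx 0.012821$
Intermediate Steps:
$M{\left(p \right)} = 1 + p$
$\frac{1}{13 \left(0 + M{\left(1 \right)}\right) \left(I + 2\right)} = \frac{1}{13 \left(0 + \left(1 + 1\right)\right) \left(1 + 2\right)} = \frac{1}{13 \left(0 + 2\right) 3} = \frac{1}{13 \cdot 2 \cdot 3} = \frac{1}{13 \cdot 6} = \frac{1}{78}$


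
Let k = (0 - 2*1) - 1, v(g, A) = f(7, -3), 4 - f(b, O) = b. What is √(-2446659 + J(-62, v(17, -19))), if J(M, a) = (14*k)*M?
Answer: I*√2444055 ≈ 1563.3*I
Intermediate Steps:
f(b, O) = 4 - b
v(g, A) = -3 (v(g, A) = 4 - 1*7 = 4 - 7 = -3)
k = -3 (k = (0 - 2) - 1 = -2 - 1 = -3)
J(M, a) = -42*M (J(M, a) = (14*(-3))*M = -42*M)
√(-2446659 + J(-62, v(17, -19))) = √(-2446659 - 42*(-62)) = √(-2446659 + 2604) = √(-2444055) = I*√2444055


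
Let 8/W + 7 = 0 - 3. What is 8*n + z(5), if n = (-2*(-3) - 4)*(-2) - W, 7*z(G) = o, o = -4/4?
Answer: -901/35 ≈ -25.743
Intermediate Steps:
W = -⅘ (W = 8/(-7 + (0 - 3)) = 8/(-7 - 3) = 8/(-10) = 8*(-⅒) = -⅘ ≈ -0.80000)
o = -1 (o = -4*¼ = -1)
z(G) = -⅐ (z(G) = (⅐)*(-1) = -⅐)
n = -16/5 (n = (-2*(-3) - 4)*(-2) - 1*(-⅘) = (6 - 4)*(-2) + ⅘ = 2*(-2) + ⅘ = -4 + ⅘ = -16/5 ≈ -3.2000)
8*n + z(5) = 8*(-16/5) - ⅐ = -128/5 - ⅐ = -901/35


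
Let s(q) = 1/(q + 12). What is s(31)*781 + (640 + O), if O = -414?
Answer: 10499/43 ≈ 244.16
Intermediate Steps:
s(q) = 1/(12 + q)
s(31)*781 + (640 + O) = 781/(12 + 31) + (640 - 414) = 781/43 + 226 = 10499/43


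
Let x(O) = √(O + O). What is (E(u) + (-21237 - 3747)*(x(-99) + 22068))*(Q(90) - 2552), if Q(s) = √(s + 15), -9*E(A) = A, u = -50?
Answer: 2*(2552 - √105)*(2481061079 + 337284*I*√22)/9 ≈ 1.4014e+12 + 8.9357e+8*I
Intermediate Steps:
E(A) = -A/9
Q(s) = √(15 + s)
x(O) = √2*√O (x(O) = √(2*O) = √2*√O)
(E(u) + (-21237 - 3747)*(x(-99) + 22068))*(Q(90) - 2552) = (-⅑*(-50) + (-21237 - 3747)*(√2*√(-99) + 22068))*(√(15 + 90) - 2552) = (50/9 - 24984*(√2*(3*I*√11) + 22068))*(√105 - 2552) = (50/9 - 24984*(3*I*√22 + 22068))*(-2552 + √105) = (50/9 - 24984*(22068 + 3*I*√22))*(-2552 + √105) = (50/9 + (-551346912 - 74952*I*√22))*(-2552 + √105) = (-4962122158/9 - 74952*I*√22)*(-2552 + √105) = (-2552 + √105)*(-4962122158/9 - 74952*I*√22)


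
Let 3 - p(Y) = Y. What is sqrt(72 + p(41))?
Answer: sqrt(34) ≈ 5.8309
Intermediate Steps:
p(Y) = 3 - Y
sqrt(72 + p(41)) = sqrt(72 + (3 - 1*41)) = sqrt(72 + (3 - 41)) = sqrt(72 - 38) = sqrt(34)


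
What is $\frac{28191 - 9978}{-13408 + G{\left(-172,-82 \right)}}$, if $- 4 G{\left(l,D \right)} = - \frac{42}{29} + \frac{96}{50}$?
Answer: $- \frac{26408850}{19441771} \approx -1.3584$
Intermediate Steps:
$G{\left(l,D \right)} = - \frac{171}{1450}$ ($G{\left(l,D \right)} = - \frac{- \frac{42}{29} + \frac{96}{50}}{4} = - \frac{\left(-42\right) \frac{1}{29} + 96 \cdot \frac{1}{50}}{4} = - \frac{- \frac{42}{29} + \frac{48}{25}}{4} = \left(- \frac{1}{4}\right) \frac{342}{725} = - \frac{171}{1450}$)
$\frac{28191 - 9978}{-13408 + G{\left(-172,-82 \right)}} = \frac{28191 - 9978}{-13408 - \frac{171}{1450}} = \frac{18213}{- \frac{19441771}{1450}} = 18213 \left(- \frac{1450}{19441771}\right) = - \frac{26408850}{19441771}$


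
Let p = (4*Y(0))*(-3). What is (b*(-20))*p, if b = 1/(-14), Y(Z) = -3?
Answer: 360/7 ≈ 51.429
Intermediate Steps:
b = -1/14 ≈ -0.071429
p = 36 (p = (4*(-3))*(-3) = -12*(-3) = 36)
(b*(-20))*p = -1/14*(-20)*36 = (10/7)*36 = 360/7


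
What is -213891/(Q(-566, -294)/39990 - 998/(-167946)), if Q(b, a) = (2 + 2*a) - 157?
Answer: 239421049010190/14145643 ≈ 1.6925e+7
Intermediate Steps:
Q(b, a) = -155 + 2*a
-213891/(Q(-566, -294)/39990 - 998/(-167946)) = -213891/((-155 + 2*(-294))/39990 - 998/(-167946)) = -213891/((-155 - 588)*(1/39990) - 998*(-1/167946)) = -213891/(-743*1/39990 + 499/83973) = -213891/(-743/39990 + 499/83973) = -213891/(-14145643/1119360090) = -213891*(-1119360090/14145643) = 239421049010190/14145643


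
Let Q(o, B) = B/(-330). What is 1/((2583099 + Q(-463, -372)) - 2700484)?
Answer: -55/6456113 ≈ -8.5191e-6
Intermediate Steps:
Q(o, B) = -B/330 (Q(o, B) = B*(-1/330) = -B/330)
1/((2583099 + Q(-463, -372)) - 2700484) = 1/((2583099 - 1/330*(-372)) - 2700484) = 1/((2583099 + 62/55) - 2700484) = 1/(142070507/55 - 2700484) = 1/(-6456113/55) = -55/6456113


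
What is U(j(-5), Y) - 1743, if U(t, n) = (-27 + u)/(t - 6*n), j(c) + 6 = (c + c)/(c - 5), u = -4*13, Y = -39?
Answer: -399226/229 ≈ -1743.3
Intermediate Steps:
u = -52
j(c) = -6 + 2*c/(-5 + c) (j(c) = -6 + (c + c)/(c - 5) = -6 + (2*c)/(-5 + c) = -6 + 2*c/(-5 + c))
U(t, n) = -79/(t - 6*n) (U(t, n) = (-27 - 52)/(t - 6*n) = -79/(t - 6*n))
U(j(-5), Y) - 1743 = 79/(-2*(15 - 2*(-5))/(-5 - 5) + 6*(-39)) - 1743 = 79/(-2*(15 + 10)/(-10) - 234) - 1743 = 79/(-2*(-1)*25/10 - 234) - 1743 = 79/(-1*(-5) - 234) - 1743 = 79/(5 - 234) - 1743 = 79/(-229) - 1743 = 79*(-1/229) - 1743 = -79/229 - 1743 = -399226/229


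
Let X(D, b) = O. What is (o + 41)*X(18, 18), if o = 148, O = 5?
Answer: 945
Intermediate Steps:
X(D, b) = 5
(o + 41)*X(18, 18) = (148 + 41)*5 = 189*5 = 945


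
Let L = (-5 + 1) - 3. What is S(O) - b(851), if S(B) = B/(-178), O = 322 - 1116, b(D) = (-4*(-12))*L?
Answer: 30301/89 ≈ 340.46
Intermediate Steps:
L = -7 (L = -4 - 3 = -7)
b(D) = -336 (b(D) = -4*(-12)*(-7) = 48*(-7) = -336)
O = -794
S(B) = -B/178 (S(B) = B*(-1/178) = -B/178)
S(O) - b(851) = -1/178*(-794) - 1*(-336) = 397/89 + 336 = 30301/89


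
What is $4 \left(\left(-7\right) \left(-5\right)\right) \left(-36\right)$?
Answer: $-5040$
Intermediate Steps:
$4 \left(\left(-7\right) \left(-5\right)\right) \left(-36\right) = 4 \cdot 35 \left(-36\right) = 140 \left(-36\right) = -5040$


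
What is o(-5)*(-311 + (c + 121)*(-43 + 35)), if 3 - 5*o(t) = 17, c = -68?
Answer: 2058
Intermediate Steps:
o(t) = -14/5 (o(t) = ⅗ - ⅕*17 = ⅗ - 17/5 = -14/5)
o(-5)*(-311 + (c + 121)*(-43 + 35)) = -14*(-311 + (-68 + 121)*(-43 + 35))/5 = -14*(-311 + 53*(-8))/5 = -14*(-311 - 424)/5 = -14/5*(-735) = 2058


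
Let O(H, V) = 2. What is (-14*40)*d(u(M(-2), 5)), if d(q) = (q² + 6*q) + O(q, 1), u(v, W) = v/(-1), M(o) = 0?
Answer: -1120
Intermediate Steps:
u(v, W) = -v (u(v, W) = v*(-1) = -v)
d(q) = 2 + q² + 6*q (d(q) = (q² + 6*q) + 2 = 2 + q² + 6*q)
(-14*40)*d(u(M(-2), 5)) = (-14*40)*(2 + (-1*0)² + 6*(-1*0)) = -560*(2 + 0² + 6*0) = -560*(2 + 0 + 0) = -560*2 = -1120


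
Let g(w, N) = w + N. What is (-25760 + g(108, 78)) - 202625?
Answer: -228199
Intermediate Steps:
g(w, N) = N + w
(-25760 + g(108, 78)) - 202625 = (-25760 + (78 + 108)) - 202625 = (-25760 + 186) - 202625 = -25574 - 202625 = -228199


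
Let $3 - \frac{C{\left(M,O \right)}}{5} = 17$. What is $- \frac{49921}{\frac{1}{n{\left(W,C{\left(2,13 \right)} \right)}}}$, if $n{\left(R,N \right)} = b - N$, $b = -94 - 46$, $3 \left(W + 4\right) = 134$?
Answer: $3494470$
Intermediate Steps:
$C{\left(M,O \right)} = -70$ ($C{\left(M,O \right)} = 15 - 85 = -70$)
$W = \frac{122}{3}$ ($W = -4 + \frac{1}{3} \cdot 134 = -4 + \frac{134}{3} = \frac{122}{3} \approx 40.667$)
$b = -140$ ($b = -94 - 46 = -140$)
$n{\left(R,N \right)} = -140 - N$
$- \frac{49921}{\frac{1}{n{\left(W,C{\left(2,13 \right)} \right)}}} = - \frac{49921}{\frac{1}{-140 - -70}} = - \frac{49921}{\frac{1}{-140 + 70}} = - \frac{49921}{\frac{1}{-70}} = - \frac{49921}{- \frac{1}{70}} = \left(-49921\right) \left(-70\right) = 3494470$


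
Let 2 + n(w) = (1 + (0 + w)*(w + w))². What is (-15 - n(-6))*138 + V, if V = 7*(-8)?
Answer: -737252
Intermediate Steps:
n(w) = -2 + (1 + 2*w²)² (n(w) = -2 + (1 + (0 + w)*(w + w))² = -2 + (1 + w*(2*w))² = -2 + (1 + 2*w²)²)
V = -56
(-15 - n(-6))*138 + V = (-15 - (-2 + (1 + 2*(-6)²)²))*138 - 56 = (-15 - (-2 + (1 + 2*36)²))*138 - 56 = (-15 - (-2 + (1 + 72)²))*138 - 56 = (-15 - (-2 + 73²))*138 - 56 = (-15 - (-2 + 5329))*138 - 56 = (-15 - 1*5327)*138 - 56 = (-15 - 5327)*138 - 56 = -5342*138 - 56 = -737196 - 56 = -737252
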